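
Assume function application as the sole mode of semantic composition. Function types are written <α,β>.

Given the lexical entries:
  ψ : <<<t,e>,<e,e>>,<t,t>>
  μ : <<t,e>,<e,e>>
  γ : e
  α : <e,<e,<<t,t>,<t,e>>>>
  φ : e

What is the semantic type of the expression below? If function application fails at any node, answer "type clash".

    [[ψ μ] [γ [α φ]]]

At [ψ μ], ψ : <<<t,e>,<e,e>>,<t,t>> takes μ : <<t,e>,<e,e>>, giving <t,t>.
At [α φ], α : <e,<e,<<t,t>,<t,e>>>> takes φ : e, giving <e,<<t,t>,<t,e>>>.
At [γ [α φ]], [α φ] : <e,<<t,t>,<t,e>>> takes γ : e, giving <<t,t>,<t,e>>.
At [[ψ μ] [γ [α φ]]], [γ [α φ]] : <<t,t>,<t,e>> takes [ψ μ] : <t,t>, giving <t,e>.

<t,e>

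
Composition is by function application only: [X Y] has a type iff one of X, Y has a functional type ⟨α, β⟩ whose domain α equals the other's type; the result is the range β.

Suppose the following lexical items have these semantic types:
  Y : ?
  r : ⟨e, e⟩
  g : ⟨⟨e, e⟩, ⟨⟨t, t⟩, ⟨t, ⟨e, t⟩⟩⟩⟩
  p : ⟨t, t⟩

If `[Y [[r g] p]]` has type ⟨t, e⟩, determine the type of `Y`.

⟨⟨t, ⟨e, t⟩⟩, ⟨t, e⟩⟩

[Y [[r g] p]] is required to be ⟨t, e⟩. [[r g] p] : ⟨t, ⟨e, t⟩⟩ cannot yield ⟨t, e⟩ as functor, so Y : ⟨⟨t, ⟨e, t⟩⟩, ⟨t, e⟩⟩.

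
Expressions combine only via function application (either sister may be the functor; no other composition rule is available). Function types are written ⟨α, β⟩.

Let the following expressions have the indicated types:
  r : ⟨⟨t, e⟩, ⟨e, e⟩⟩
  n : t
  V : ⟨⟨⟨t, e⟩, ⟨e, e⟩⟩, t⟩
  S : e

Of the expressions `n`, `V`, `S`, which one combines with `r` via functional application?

V

n : t — does not combine with r.
V — combines: V : ⟨⟨⟨t, e⟩, ⟨e, e⟩⟩, t⟩ takes r : ⟨⟨t, e⟩, ⟨e, e⟩⟩ as argument, giving t.
S : e — does not combine with r.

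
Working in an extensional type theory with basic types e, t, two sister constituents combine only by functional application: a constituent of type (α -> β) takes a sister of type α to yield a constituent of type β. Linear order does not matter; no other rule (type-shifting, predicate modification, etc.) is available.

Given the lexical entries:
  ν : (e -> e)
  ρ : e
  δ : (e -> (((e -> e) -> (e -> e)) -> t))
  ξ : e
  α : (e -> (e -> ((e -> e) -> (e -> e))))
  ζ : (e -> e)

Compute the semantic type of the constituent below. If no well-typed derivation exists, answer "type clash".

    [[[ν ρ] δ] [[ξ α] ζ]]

type clash

At [ν ρ], ν : (e -> e) takes ρ : e, giving e.
At [[ν ρ] δ], δ : (e -> (((e -> e) -> (e -> e)) -> t)) takes [ν ρ] : e, giving (((e -> e) -> (e -> e)) -> t).
At [ξ α], α : (e -> (e -> ((e -> e) -> (e -> e)))) takes ξ : e, giving (e -> ((e -> e) -> (e -> e))).
At [[ξ α] ζ]: neither (e -> ((e -> e) -> (e -> e))) nor (e -> e) can take the other as argument; the node is ill-typed.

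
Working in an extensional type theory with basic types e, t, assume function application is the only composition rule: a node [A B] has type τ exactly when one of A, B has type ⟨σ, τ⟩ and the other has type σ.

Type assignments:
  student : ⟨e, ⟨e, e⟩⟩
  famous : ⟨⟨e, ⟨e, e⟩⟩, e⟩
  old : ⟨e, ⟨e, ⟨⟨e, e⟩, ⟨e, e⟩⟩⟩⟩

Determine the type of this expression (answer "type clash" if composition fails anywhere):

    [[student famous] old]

⟨e, ⟨⟨e, e⟩, ⟨e, e⟩⟩⟩

[student famous]: functor famous : ⟨⟨e, ⟨e, e⟩⟩, e⟩, argument student : ⟨e, ⟨e, e⟩⟩; result e.
[[student famous] old]: functor old : ⟨e, ⟨e, ⟨⟨e, e⟩, ⟨e, e⟩⟩⟩⟩, argument [student famous] : e; result ⟨e, ⟨⟨e, e⟩, ⟨e, e⟩⟩⟩.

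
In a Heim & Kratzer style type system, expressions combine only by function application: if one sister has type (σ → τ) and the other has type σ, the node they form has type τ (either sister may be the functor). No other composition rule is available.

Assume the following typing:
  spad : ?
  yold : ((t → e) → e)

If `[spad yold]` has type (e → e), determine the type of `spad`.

(((t → e) → e) → (e → e))

[spad yold] is required to be (e → e). yold : ((t → e) → e) cannot yield (e → e) as functor, so spad : (((t → e) → e) → (e → e)).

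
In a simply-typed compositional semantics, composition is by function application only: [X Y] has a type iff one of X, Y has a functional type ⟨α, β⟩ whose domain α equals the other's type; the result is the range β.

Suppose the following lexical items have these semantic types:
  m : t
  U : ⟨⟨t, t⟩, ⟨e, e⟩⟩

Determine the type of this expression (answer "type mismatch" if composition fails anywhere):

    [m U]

type mismatch

[m U]: t and ⟨⟨t, t⟩, ⟨e, e⟩⟩ cannot combine by function application — type clash.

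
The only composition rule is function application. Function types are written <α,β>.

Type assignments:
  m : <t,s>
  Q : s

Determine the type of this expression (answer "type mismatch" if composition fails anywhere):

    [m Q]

[m Q]: <t,s> with s — neither is a function whose domain matches the other; composition fails here.

type mismatch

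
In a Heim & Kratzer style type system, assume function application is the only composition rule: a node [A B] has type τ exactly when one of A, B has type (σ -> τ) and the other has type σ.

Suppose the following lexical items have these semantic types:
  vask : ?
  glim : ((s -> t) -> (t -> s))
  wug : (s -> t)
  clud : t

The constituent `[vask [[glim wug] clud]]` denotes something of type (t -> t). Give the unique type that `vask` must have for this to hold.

(s -> (t -> t))

At [vask [[glim wug] clud]] (required: (t -> t)): [[glim wug] clud] is s, which is not a function with range (t -> t); hence vask is the functor — type (s -> (t -> t)).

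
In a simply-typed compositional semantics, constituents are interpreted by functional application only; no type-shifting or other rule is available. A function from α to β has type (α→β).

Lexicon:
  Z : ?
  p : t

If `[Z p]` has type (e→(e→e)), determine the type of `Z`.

(t→(e→(e→e)))

[Z p] is required to be (e→(e→e)). p : t cannot yield (e→(e→e)) as functor, so Z : (t→(e→(e→e))).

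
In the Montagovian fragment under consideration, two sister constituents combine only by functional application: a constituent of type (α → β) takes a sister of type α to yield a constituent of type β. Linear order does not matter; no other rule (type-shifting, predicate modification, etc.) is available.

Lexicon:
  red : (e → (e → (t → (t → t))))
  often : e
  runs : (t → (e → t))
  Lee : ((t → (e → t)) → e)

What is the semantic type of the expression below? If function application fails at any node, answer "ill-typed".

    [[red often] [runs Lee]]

(t → (t → t))

[red often]: functor red : (e → (e → (t → (t → t)))), argument often : e; result (e → (t → (t → t))).
[runs Lee]: functor Lee : ((t → (e → t)) → e), argument runs : (t → (e → t)); result e.
[[red often] [runs Lee]]: functor [red often] : (e → (t → (t → t))), argument [runs Lee] : e; result (t → (t → t)).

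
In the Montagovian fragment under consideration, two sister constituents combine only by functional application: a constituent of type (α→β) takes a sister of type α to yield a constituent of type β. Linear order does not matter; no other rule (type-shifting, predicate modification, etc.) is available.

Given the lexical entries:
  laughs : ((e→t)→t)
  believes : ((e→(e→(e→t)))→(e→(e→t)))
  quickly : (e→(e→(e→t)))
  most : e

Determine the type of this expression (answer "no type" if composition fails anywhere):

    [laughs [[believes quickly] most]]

[believes quickly]: ((e→(e→(e→t)))→(e→(e→t))) applied to (e→(e→(e→t))) yields (e→(e→t)).
[[believes quickly] most]: (e→(e→t)) applied to e yields (e→t).
[laughs [[believes quickly] most]]: ((e→t)→t) applied to (e→t) yields t.

t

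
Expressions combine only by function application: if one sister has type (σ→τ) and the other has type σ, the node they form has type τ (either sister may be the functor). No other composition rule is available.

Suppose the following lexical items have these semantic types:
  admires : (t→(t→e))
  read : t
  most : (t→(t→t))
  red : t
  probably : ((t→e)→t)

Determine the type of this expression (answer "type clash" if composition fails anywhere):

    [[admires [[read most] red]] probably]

[read most]: most is (t→(t→t)), read is t; result (t→t).
[[read most] red]: [read most] is (t→t), red is t; result t.
[admires [[read most] red]]: admires is (t→(t→e)), [[read most] red] is t; result (t→e).
[[admires [[read most] red]] probably]: probably is ((t→e)→t), [admires [[read most] red]] is (t→e); result t.

t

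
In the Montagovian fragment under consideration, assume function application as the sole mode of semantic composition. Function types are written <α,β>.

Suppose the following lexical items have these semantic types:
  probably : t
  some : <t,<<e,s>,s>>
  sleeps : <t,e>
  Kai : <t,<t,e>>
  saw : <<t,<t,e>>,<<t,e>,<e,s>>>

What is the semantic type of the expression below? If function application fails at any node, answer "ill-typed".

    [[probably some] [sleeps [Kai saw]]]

[probably some]: functor some : <t,<<e,s>,s>>, argument probably : t; result <<e,s>,s>.
[Kai saw]: functor saw : <<t,<t,e>>,<<t,e>,<e,s>>>, argument Kai : <t,<t,e>>; result <<t,e>,<e,s>>.
[sleeps [Kai saw]]: functor [Kai saw] : <<t,e>,<e,s>>, argument sleeps : <t,e>; result <e,s>.
[[probably some] [sleeps [Kai saw]]]: functor [probably some] : <<e,s>,s>, argument [sleeps [Kai saw]] : <e,s>; result s.

s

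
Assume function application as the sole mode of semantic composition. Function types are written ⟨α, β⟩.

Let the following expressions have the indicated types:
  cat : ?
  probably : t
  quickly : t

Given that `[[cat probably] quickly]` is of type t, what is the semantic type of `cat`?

[[cat probably] quickly] is required to be t. quickly : t cannot yield t as functor, so [cat probably] : ⟨t, t⟩.
[cat probably] is required to be ⟨t, t⟩. probably : t cannot yield ⟨t, t⟩ as functor, so cat : ⟨t, ⟨t, t⟩⟩.

⟨t, ⟨t, t⟩⟩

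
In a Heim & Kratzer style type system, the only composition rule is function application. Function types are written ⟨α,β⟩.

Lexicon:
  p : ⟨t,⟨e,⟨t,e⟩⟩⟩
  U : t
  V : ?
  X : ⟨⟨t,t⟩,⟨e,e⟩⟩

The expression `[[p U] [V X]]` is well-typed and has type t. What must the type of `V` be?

⟨⟨⟨t,t⟩,⟨e,e⟩⟩,⟨⟨e,⟨t,e⟩⟩,t⟩⟩

[[p U] [V X]] must have type t. The sister [p U] has type ⟨e,⟨t,e⟩⟩; that is not a function onto t, so [V X] must be the functor, of type ⟨⟨e,⟨t,e⟩⟩,t⟩.
[V X] must have type ⟨⟨e,⟨t,e⟩⟩,t⟩. The sister X has type ⟨⟨t,t⟩,⟨e,e⟩⟩; that is not a function onto ⟨⟨e,⟨t,e⟩⟩,t⟩, so V must be the functor, of type ⟨⟨⟨t,t⟩,⟨e,e⟩⟩,⟨⟨e,⟨t,e⟩⟩,t⟩⟩.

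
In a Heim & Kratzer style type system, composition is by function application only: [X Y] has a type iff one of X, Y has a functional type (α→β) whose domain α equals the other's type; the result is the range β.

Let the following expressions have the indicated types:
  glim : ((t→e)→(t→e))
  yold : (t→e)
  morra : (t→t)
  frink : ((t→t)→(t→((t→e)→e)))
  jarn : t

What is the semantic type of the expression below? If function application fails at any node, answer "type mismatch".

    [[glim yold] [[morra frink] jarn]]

[glim yold]: functor glim : ((t→e)→(t→e)), argument yold : (t→e); result (t→e).
[morra frink]: functor frink : ((t→t)→(t→((t→e)→e))), argument morra : (t→t); result (t→((t→e)→e)).
[[morra frink] jarn]: functor [morra frink] : (t→((t→e)→e)), argument jarn : t; result ((t→e)→e).
[[glim yold] [[morra frink] jarn]]: functor [[morra frink] jarn] : ((t→e)→e), argument [glim yold] : (t→e); result e.

e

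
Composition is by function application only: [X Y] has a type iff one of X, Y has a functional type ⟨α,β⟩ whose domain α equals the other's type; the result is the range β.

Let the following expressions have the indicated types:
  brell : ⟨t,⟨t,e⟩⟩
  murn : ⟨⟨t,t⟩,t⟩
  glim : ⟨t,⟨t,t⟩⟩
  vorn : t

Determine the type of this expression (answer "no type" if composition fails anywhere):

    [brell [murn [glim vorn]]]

⟨t,e⟩

At [glim vorn], glim : ⟨t,⟨t,t⟩⟩ takes vorn : t, giving ⟨t,t⟩.
At [murn [glim vorn]], murn : ⟨⟨t,t⟩,t⟩ takes [glim vorn] : ⟨t,t⟩, giving t.
At [brell [murn [glim vorn]]], brell : ⟨t,⟨t,e⟩⟩ takes [murn [glim vorn]] : t, giving ⟨t,e⟩.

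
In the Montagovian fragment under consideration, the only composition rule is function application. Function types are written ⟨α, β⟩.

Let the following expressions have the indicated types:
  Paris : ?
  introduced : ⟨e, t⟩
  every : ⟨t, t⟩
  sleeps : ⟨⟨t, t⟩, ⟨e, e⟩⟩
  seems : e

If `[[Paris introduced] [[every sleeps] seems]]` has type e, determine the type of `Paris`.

⟨⟨e, t⟩, ⟨e, e⟩⟩

[[Paris introduced] [[every sleeps] seems]] must have type e. The sister [[every sleeps] seems] has type e; that is not a function onto e, so [Paris introduced] must be the functor, of type ⟨e, e⟩.
[Paris introduced] must have type ⟨e, e⟩. The sister introduced has type ⟨e, t⟩; that is not a function onto ⟨e, e⟩, so Paris must be the functor, of type ⟨⟨e, t⟩, ⟨e, e⟩⟩.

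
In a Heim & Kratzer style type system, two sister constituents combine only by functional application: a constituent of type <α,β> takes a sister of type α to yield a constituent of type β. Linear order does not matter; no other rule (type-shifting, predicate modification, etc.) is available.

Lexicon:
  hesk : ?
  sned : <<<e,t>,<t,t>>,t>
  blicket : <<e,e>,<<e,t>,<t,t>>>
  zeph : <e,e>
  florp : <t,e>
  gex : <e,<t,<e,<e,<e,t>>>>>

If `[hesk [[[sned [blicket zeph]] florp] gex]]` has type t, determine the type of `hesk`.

[hesk [[[sned [blicket zeph]] florp] gex]] must have type t. The sister [[[sned [blicket zeph]] florp] gex] has type <t,<e,<e,<e,t>>>>; that is not a function onto t, so hesk must be the functor, of type <<t,<e,<e,<e,t>>>>,t>.

<<t,<e,<e,<e,t>>>>,t>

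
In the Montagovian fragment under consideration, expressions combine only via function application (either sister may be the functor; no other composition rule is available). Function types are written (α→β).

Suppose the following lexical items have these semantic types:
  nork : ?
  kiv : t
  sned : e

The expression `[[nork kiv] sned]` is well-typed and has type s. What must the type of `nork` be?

[[nork kiv] sned] must have type s. The sister sned has type e; that is not a function onto s, so [nork kiv] must be the functor, of type (e→s).
[nork kiv] must have type (e→s). The sister kiv has type t; that is not a function onto (e→s), so nork must be the functor, of type (t→(e→s)).

(t→(e→s))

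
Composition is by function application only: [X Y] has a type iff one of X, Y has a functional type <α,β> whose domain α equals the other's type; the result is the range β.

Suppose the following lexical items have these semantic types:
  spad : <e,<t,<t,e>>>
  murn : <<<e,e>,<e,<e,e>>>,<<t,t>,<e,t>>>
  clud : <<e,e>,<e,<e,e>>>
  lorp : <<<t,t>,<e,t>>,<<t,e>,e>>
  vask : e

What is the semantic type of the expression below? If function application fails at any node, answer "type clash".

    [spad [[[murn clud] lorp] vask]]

[murn clud]: functor murn : <<<e,e>,<e,<e,e>>>,<<t,t>,<e,t>>>, argument clud : <<e,e>,<e,<e,e>>>; result <<t,t>,<e,t>>.
[[murn clud] lorp]: functor lorp : <<<t,t>,<e,t>>,<<t,e>,e>>, argument [murn clud] : <<t,t>,<e,t>>; result <<t,e>,e>.
[[[murn clud] lorp] vask]: <<t,e>,e> with e — neither is a function whose domain matches the other; composition fails here.

type clash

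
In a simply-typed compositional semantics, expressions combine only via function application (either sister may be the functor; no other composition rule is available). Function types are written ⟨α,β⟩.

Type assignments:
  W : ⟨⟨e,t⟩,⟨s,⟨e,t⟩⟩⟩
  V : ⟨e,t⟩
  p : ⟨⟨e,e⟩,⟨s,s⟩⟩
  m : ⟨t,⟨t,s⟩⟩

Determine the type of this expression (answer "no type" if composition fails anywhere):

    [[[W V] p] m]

no type

At [W V], W : ⟨⟨e,t⟩,⟨s,⟨e,t⟩⟩⟩ takes V : ⟨e,t⟩, giving ⟨s,⟨e,t⟩⟩.
[[W V] p]: ⟨s,⟨e,t⟩⟩ and ⟨⟨e,e⟩,⟨s,s⟩⟩ cannot combine by function application — type clash.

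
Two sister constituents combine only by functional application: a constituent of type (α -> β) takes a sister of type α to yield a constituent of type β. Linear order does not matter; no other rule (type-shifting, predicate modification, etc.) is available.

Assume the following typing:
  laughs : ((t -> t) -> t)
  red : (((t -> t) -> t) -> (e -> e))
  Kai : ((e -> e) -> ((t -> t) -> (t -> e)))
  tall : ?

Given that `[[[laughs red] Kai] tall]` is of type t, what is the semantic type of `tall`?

(((t -> t) -> (t -> e)) -> t)

[[[laughs red] Kai] tall] is required to be t. [[laughs red] Kai] : ((t -> t) -> (t -> e)) cannot yield t as functor, so tall : (((t -> t) -> (t -> e)) -> t).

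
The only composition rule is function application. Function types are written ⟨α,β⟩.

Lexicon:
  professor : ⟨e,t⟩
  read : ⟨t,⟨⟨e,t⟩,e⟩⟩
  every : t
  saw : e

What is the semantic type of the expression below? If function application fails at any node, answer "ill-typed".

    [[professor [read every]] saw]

ill-typed

[read every]: read is ⟨t,⟨⟨e,t⟩,e⟩⟩, every is t; result ⟨⟨e,t⟩,e⟩.
[professor [read every]]: [read every] is ⟨⟨e,t⟩,e⟩, professor is ⟨e,t⟩; result e.
[[professor [read every]] saw]: e with e — neither is a function whose domain matches the other; composition fails here.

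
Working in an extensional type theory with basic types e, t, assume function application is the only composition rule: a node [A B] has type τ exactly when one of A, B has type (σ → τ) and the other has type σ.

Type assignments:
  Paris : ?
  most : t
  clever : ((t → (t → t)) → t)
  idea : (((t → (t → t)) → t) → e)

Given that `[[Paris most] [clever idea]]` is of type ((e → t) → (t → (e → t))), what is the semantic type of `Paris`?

(t → (e → ((e → t) → (t → (e → t)))))

At [[Paris most] [clever idea]] (required: ((e → t) → (t → (e → t)))): [clever idea] is e, which is not a function with range ((e → t) → (t → (e → t))); hence [Paris most] is the functor — type (e → ((e → t) → (t → (e → t)))).
At [Paris most] (required: (e → ((e → t) → (t → (e → t))))): most is t, which is not a function with range (e → ((e → t) → (t → (e → t)))); hence Paris is the functor — type (t → (e → ((e → t) → (t → (e → t))))).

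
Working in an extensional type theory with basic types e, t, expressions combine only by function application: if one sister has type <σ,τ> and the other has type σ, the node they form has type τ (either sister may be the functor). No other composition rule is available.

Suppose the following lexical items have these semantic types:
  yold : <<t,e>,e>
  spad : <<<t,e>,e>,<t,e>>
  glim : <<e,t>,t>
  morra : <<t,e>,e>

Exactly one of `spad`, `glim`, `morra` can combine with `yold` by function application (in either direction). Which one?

spad

spad — combines: spad : <<<t,e>,e>,<t,e>> takes yold : <<t,e>,e> as argument, giving <t,e>.
glim : <<e,t>,t> — yold needs <t,e>; glim needs <e,t>; neither fits.
morra : <<t,e>,e> — yold needs <t,e>; morra needs <t,e>; neither fits.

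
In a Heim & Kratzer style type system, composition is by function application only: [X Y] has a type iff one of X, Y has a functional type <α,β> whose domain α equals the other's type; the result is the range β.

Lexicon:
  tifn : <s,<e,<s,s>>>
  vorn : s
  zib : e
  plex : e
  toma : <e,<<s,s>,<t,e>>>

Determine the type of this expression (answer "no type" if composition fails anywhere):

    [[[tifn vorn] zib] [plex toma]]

At [tifn vorn], tifn : <s,<e,<s,s>>> takes vorn : s, giving <e,<s,s>>.
At [[tifn vorn] zib], [tifn vorn] : <e,<s,s>> takes zib : e, giving <s,s>.
At [plex toma], toma : <e,<<s,s>,<t,e>>> takes plex : e, giving <<s,s>,<t,e>>.
At [[[tifn vorn] zib] [plex toma]], [plex toma] : <<s,s>,<t,e>> takes [[tifn vorn] zib] : <s,s>, giving <t,e>.

<t,e>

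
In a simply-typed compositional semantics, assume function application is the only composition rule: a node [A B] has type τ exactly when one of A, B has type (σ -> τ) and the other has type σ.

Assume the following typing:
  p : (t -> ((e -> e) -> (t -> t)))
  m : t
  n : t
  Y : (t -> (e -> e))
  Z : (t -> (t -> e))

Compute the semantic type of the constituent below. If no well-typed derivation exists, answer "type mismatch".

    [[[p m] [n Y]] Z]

[p m]: functor p : (t -> ((e -> e) -> (t -> t))), argument m : t; result ((e -> e) -> (t -> t)).
[n Y]: functor Y : (t -> (e -> e)), argument n : t; result (e -> e).
[[p m] [n Y]]: functor [p m] : ((e -> e) -> (t -> t)), argument [n Y] : (e -> e); result (t -> t).
At [[[p m] [n Y]] Z]: neither (t -> t) nor (t -> (t -> e)) can take the other as argument; the node is ill-typed.

type mismatch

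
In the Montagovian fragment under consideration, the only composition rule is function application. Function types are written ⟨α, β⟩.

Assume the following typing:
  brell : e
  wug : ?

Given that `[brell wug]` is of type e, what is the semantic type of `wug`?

⟨e, e⟩

At [brell wug] (required: e): brell is e, which is not a function with range e; hence wug is the functor — type ⟨e, e⟩.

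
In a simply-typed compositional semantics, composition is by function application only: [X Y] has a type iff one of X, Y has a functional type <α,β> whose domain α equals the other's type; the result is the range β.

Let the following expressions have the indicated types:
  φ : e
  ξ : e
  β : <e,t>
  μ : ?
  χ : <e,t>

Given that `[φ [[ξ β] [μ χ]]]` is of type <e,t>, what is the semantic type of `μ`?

[φ [[ξ β] [μ χ]]] must have type <e,t>. The sister φ has type e; that is not a function onto <e,t>, so [[ξ β] [μ χ]] must be the functor, of type <e,<e,t>>.
[[ξ β] [μ χ]] must have type <e,<e,t>>. The sister [ξ β] has type t; that is not a function onto <e,<e,t>>, so [μ χ] must be the functor, of type <t,<e,<e,t>>>.
[μ χ] must have type <t,<e,<e,t>>>. The sister χ has type <e,t>; that is not a function onto <t,<e,<e,t>>>, so μ must be the functor, of type <<e,t>,<t,<e,<e,t>>>>.

<<e,t>,<t,<e,<e,t>>>>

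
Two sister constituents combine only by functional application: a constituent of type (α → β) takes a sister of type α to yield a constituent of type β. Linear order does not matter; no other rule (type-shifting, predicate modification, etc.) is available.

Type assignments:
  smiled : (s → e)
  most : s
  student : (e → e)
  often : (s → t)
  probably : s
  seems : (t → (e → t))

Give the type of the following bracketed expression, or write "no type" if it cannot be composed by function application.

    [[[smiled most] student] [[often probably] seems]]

At [smiled most], smiled : (s → e) takes most : s, giving e.
At [[smiled most] student], student : (e → e) takes [smiled most] : e, giving e.
At [often probably], often : (s → t) takes probably : s, giving t.
At [[often probably] seems], seems : (t → (e → t)) takes [often probably] : t, giving (e → t).
At [[[smiled most] student] [[often probably] seems]], [[often probably] seems] : (e → t) takes [[smiled most] student] : e, giving t.

t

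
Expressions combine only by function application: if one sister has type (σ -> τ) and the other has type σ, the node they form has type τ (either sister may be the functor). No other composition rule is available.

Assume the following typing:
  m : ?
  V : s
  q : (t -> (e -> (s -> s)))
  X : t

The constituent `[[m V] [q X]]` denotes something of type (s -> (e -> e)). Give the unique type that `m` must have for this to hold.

(s -> ((e -> (s -> s)) -> (s -> (e -> e))))

At [[m V] [q X]] (required: (s -> (e -> e))): [q X] is (e -> (s -> s)), which is not a function with range (s -> (e -> e)); hence [m V] is the functor — type ((e -> (s -> s)) -> (s -> (e -> e))).
At [m V] (required: ((e -> (s -> s)) -> (s -> (e -> e)))): V is s, which is not a function with range ((e -> (s -> s)) -> (s -> (e -> e))); hence m is the functor — type (s -> ((e -> (s -> s)) -> (s -> (e -> e)))).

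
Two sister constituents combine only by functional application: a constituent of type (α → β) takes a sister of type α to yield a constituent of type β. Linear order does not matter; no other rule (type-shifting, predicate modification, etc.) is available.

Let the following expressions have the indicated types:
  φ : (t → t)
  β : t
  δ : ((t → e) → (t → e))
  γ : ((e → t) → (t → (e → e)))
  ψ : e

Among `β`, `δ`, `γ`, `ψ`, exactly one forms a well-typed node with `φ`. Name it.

β

β — combines: φ : (t → t) takes β : t as argument, giving t.
δ : ((t → e) → (t → e)) — does not combine with φ.
γ : ((e → t) → (t → (e → e))) — does not combine with φ.
ψ : e — does not combine with φ.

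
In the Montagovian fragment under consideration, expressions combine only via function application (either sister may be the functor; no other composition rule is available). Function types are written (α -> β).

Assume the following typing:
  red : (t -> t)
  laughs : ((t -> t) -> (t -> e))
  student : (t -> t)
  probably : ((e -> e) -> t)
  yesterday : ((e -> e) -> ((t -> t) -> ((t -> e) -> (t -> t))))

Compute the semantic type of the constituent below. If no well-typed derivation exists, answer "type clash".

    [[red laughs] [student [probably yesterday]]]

[red laughs] — laughs of type ((t -> t) -> (t -> e)) combines with red of type (t -> t): type (t -> e).
[probably yesterday]: ((e -> e) -> t) with ((e -> e) -> ((t -> t) -> ((t -> e) -> (t -> t)))) — neither is a function whose domain matches the other; composition fails here.

type clash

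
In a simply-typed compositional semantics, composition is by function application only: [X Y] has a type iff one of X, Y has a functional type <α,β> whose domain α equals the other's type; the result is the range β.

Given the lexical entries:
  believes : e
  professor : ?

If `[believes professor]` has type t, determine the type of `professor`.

At [believes professor] (required: t): believes is e, which is not a function with range t; hence professor is the functor — type <e,t>.

<e,t>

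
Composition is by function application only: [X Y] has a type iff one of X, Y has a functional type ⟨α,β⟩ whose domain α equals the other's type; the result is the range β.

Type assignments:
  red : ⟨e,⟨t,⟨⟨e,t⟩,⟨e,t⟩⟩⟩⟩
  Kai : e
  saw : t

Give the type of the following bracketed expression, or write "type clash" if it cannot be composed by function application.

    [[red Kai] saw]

[red Kai] — red of type ⟨e,⟨t,⟨⟨e,t⟩,⟨e,t⟩⟩⟩⟩ combines with Kai of type e: type ⟨t,⟨⟨e,t⟩,⟨e,t⟩⟩⟩.
[[red Kai] saw] — [red Kai] of type ⟨t,⟨⟨e,t⟩,⟨e,t⟩⟩⟩ combines with saw of type t: type ⟨⟨e,t⟩,⟨e,t⟩⟩.

⟨⟨e,t⟩,⟨e,t⟩⟩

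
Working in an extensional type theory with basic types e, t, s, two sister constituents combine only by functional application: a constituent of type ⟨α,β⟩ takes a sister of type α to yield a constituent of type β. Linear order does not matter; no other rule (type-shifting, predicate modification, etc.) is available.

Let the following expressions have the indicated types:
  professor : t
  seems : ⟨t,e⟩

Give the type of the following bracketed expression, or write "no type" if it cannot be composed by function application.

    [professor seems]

e

[professor seems]: seems is ⟨t,e⟩, professor is t; result e.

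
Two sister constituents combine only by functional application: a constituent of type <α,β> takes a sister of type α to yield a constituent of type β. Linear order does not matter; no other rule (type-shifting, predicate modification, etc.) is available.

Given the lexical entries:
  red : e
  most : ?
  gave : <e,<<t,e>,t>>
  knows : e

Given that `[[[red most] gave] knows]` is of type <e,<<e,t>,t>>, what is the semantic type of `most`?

[[[red most] gave] knows] is required to be <e,<<e,t>,t>>. knows : e cannot yield <e,<<e,t>,t>> as functor, so [[red most] gave] : <e,<e,<<e,t>,t>>>.
[[red most] gave] is required to be <e,<e,<<e,t>,t>>>. gave : <e,<<t,e>,t>> cannot yield <e,<e,<<e,t>,t>>> as functor, so [red most] : <<e,<<t,e>,t>>,<e,<e,<<e,t>,t>>>>.
[red most] is required to be <<e,<<t,e>,t>>,<e,<e,<<e,t>,t>>>>. red : e cannot yield <<e,<<t,e>,t>>,<e,<e,<<e,t>,t>>>> as functor, so most : <e,<<e,<<t,e>,t>>,<e,<e,<<e,t>,t>>>>>.

<e,<<e,<<t,e>,t>>,<e,<e,<<e,t>,t>>>>>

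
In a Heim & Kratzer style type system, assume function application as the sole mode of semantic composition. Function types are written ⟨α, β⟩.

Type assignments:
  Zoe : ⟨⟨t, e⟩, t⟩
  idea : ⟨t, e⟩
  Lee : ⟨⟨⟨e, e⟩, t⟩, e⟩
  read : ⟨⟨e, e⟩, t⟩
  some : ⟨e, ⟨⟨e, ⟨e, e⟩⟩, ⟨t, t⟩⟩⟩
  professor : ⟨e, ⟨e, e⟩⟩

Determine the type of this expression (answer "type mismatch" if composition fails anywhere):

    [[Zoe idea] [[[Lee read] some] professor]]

[Zoe idea] — Zoe of type ⟨⟨t, e⟩, t⟩ combines with idea of type ⟨t, e⟩: type t.
[Lee read] — Lee of type ⟨⟨⟨e, e⟩, t⟩, e⟩ combines with read of type ⟨⟨e, e⟩, t⟩: type e.
[[Lee read] some] — some of type ⟨e, ⟨⟨e, ⟨e, e⟩⟩, ⟨t, t⟩⟩⟩ combines with [Lee read] of type e: type ⟨⟨e, ⟨e, e⟩⟩, ⟨t, t⟩⟩.
[[[Lee read] some] professor] — [[Lee read] some] of type ⟨⟨e, ⟨e, e⟩⟩, ⟨t, t⟩⟩ combines with professor of type ⟨e, ⟨e, e⟩⟩: type ⟨t, t⟩.
[[Zoe idea] [[[Lee read] some] professor]] — [[[Lee read] some] professor] of type ⟨t, t⟩ combines with [Zoe idea] of type t: type t.

t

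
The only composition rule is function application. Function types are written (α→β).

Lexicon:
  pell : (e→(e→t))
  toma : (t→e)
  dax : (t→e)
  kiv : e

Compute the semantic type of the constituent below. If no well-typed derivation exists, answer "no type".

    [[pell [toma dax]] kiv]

no type

At [toma dax]: neither (t→e) nor (t→e) can take the other as argument; the node is ill-typed.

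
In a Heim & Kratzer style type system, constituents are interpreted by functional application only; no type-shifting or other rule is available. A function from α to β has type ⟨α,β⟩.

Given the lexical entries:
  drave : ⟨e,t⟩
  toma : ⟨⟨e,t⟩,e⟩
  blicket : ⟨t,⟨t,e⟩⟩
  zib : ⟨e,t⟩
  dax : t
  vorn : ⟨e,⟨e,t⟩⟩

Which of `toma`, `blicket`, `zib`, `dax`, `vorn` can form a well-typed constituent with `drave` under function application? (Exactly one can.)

toma — combines: toma : ⟨⟨e,t⟩,e⟩ takes drave : ⟨e,t⟩ as argument, giving e.
blicket : ⟨t,⟨t,e⟩⟩ — no; drave wants e, and blicket wants t.
zib : ⟨e,t⟩ — no; drave wants e, and zib wants e.
dax : t — no; drave wants e, and dax wants nothing (atomic).
vorn : ⟨e,⟨e,t⟩⟩ — no; drave wants e, and vorn wants e.

toma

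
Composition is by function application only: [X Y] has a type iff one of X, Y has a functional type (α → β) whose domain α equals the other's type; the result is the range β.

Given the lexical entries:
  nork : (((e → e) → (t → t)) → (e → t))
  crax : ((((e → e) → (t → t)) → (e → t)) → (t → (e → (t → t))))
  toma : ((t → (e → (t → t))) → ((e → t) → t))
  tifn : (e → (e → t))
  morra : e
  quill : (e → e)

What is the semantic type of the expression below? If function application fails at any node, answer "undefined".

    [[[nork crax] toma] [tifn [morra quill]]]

[nork crax]: ((((e → e) → (t → t)) → (e → t)) → (t → (e → (t → t)))) applied to (((e → e) → (t → t)) → (e → t)) yields (t → (e → (t → t))).
[[nork crax] toma]: ((t → (e → (t → t))) → ((e → t) → t)) applied to (t → (e → (t → t))) yields ((e → t) → t).
[morra quill]: (e → e) applied to e yields e.
[tifn [morra quill]]: (e → (e → t)) applied to e yields (e → t).
[[[nork crax] toma] [tifn [morra quill]]]: ((e → t) → t) applied to (e → t) yields t.

t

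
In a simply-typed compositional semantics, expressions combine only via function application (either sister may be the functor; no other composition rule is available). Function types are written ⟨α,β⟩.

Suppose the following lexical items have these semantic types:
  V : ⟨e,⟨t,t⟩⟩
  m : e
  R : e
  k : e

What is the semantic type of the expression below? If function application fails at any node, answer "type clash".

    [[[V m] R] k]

[V m]: functor V : ⟨e,⟨t,t⟩⟩, argument m : e; result ⟨t,t⟩.
[[V m] R]: ⟨t,t⟩ and e cannot combine by function application — type clash.

type clash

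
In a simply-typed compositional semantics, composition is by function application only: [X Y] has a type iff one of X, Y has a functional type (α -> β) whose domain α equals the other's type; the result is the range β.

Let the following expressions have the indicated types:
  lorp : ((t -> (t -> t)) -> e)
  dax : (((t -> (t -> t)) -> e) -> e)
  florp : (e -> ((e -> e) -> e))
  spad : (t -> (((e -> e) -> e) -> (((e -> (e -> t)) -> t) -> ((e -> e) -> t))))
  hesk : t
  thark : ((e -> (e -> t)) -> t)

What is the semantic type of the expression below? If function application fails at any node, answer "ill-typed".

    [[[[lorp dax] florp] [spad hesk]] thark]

((e -> e) -> t)

[lorp dax]: functor dax : (((t -> (t -> t)) -> e) -> e), argument lorp : ((t -> (t -> t)) -> e); result e.
[[lorp dax] florp]: functor florp : (e -> ((e -> e) -> e)), argument [lorp dax] : e; result ((e -> e) -> e).
[spad hesk]: functor spad : (t -> (((e -> e) -> e) -> (((e -> (e -> t)) -> t) -> ((e -> e) -> t)))), argument hesk : t; result (((e -> e) -> e) -> (((e -> (e -> t)) -> t) -> ((e -> e) -> t))).
[[[lorp dax] florp] [spad hesk]]: functor [spad hesk] : (((e -> e) -> e) -> (((e -> (e -> t)) -> t) -> ((e -> e) -> t))), argument [[lorp dax] florp] : ((e -> e) -> e); result (((e -> (e -> t)) -> t) -> ((e -> e) -> t)).
[[[[lorp dax] florp] [spad hesk]] thark]: functor [[[lorp dax] florp] [spad hesk]] : (((e -> (e -> t)) -> t) -> ((e -> e) -> t)), argument thark : ((e -> (e -> t)) -> t); result ((e -> e) -> t).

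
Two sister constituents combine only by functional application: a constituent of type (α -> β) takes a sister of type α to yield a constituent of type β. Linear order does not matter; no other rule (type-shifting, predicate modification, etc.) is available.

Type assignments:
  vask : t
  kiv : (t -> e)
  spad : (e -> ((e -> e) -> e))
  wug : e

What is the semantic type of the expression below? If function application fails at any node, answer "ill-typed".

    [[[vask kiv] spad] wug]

[vask kiv] — kiv of type (t -> e) combines with vask of type t: type e.
[[vask kiv] spad] — spad of type (e -> ((e -> e) -> e)) combines with [vask kiv] of type e: type ((e -> e) -> e).
At [[[vask kiv] spad] wug]: neither ((e -> e) -> e) nor e can take the other as argument; the node is ill-typed.

ill-typed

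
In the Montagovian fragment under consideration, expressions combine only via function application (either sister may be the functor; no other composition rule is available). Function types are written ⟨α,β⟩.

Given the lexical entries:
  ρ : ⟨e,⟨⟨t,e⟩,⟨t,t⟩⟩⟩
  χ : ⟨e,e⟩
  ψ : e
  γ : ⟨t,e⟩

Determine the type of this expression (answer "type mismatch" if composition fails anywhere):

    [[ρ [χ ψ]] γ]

⟨t,t⟩

[χ ψ]: χ is ⟨e,e⟩, ψ is e; result e.
[ρ [χ ψ]]: ρ is ⟨e,⟨⟨t,e⟩,⟨t,t⟩⟩⟩, [χ ψ] is e; result ⟨⟨t,e⟩,⟨t,t⟩⟩.
[[ρ [χ ψ]] γ]: [ρ [χ ψ]] is ⟨⟨t,e⟩,⟨t,t⟩⟩, γ is ⟨t,e⟩; result ⟨t,t⟩.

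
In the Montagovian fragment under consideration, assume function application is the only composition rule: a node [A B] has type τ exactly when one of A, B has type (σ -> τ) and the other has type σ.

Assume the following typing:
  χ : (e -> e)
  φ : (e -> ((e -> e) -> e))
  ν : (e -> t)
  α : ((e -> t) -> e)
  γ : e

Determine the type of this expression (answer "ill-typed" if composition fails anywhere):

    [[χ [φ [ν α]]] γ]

[ν α]: functor α : ((e -> t) -> e), argument ν : (e -> t); result e.
[φ [ν α]]: functor φ : (e -> ((e -> e) -> e)), argument [ν α] : e; result ((e -> e) -> e).
[χ [φ [ν α]]]: functor [φ [ν α]] : ((e -> e) -> e), argument χ : (e -> e); result e.
At [[χ [φ [ν α]]] γ]: neither e nor e can take the other as argument; the node is ill-typed.

ill-typed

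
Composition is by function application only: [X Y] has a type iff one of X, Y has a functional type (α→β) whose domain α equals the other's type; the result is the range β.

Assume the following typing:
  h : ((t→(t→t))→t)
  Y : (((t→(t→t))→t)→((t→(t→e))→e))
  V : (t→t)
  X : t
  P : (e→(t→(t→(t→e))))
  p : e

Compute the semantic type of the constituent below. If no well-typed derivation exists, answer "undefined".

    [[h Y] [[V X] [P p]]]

At [h Y], Y : (((t→(t→t))→t)→((t→(t→e))→e)) takes h : ((t→(t→t))→t), giving ((t→(t→e))→e).
At [V X], V : (t→t) takes X : t, giving t.
At [P p], P : (e→(t→(t→(t→e)))) takes p : e, giving (t→(t→(t→e))).
At [[V X] [P p]], [P p] : (t→(t→(t→e))) takes [V X] : t, giving (t→(t→e)).
At [[h Y] [[V X] [P p]]], [h Y] : ((t→(t→e))→e) takes [[V X] [P p]] : (t→(t→e)), giving e.

e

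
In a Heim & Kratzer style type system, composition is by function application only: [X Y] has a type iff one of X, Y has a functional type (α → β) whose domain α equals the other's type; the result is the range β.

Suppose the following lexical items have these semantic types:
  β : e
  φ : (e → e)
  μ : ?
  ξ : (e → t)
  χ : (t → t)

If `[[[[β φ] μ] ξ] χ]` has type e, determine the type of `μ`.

At [[[[β φ] μ] ξ] χ] (required: e): χ is (t → t), which is not a function with range e; hence [[[β φ] μ] ξ] is the functor — type ((t → t) → e).
At [[[β φ] μ] ξ] (required: ((t → t) → e)): ξ is (e → t), which is not a function with range ((t → t) → e); hence [[β φ] μ] is the functor — type ((e → t) → ((t → t) → e)).
At [[β φ] μ] (required: ((e → t) → ((t → t) → e))): [β φ] is e, which is not a function with range ((e → t) → ((t → t) → e)); hence μ is the functor — type (e → ((e → t) → ((t → t) → e))).

(e → ((e → t) → ((t → t) → e)))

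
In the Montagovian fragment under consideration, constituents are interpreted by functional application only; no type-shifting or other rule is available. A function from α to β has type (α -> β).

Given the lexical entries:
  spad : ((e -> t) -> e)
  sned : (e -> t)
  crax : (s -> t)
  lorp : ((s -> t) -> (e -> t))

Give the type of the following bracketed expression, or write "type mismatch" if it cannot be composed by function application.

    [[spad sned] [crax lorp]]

At [spad sned], spad : ((e -> t) -> e) takes sned : (e -> t), giving e.
At [crax lorp], lorp : ((s -> t) -> (e -> t)) takes crax : (s -> t), giving (e -> t).
At [[spad sned] [crax lorp]], [crax lorp] : (e -> t) takes [spad sned] : e, giving t.

t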